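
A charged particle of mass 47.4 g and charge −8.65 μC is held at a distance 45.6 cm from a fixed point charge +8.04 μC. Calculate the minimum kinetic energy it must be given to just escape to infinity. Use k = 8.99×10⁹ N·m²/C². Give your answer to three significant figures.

To just escape, total mechanical energy must reach zero at infinity: ½mv²_min + U = 0, so ½mv²_min = −U = |kQq|/r.
|U| = |kQq|/r = (8.99×10⁹ N·m²/C²)(8.04×10⁻⁶)(8.65×10⁻⁶)/(0.456) = 1.37 J.

1.37 J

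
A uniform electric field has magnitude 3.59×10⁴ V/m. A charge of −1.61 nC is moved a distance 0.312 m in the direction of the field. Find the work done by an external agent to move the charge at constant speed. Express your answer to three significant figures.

The potential change for a displacement 0.312 m in the direction of the field is ΔV = −Ed = -1.12×10⁴ V.
W_ext = qΔV = 1.80×10⁻⁵ J.

1.80×10⁻⁵ J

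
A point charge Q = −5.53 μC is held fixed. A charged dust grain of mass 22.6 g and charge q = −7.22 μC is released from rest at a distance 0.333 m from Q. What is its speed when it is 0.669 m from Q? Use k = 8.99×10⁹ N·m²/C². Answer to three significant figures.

6.92 m/s

Only the electrostatic force acts, so mechanical energy is conserved: ½mv² = U₁ − U₂ = kQq(1/r₁ − 1/r₂).
U₁ − U₂ = (8.99×10⁹ N·m²/C²)(-5.53×10⁻⁶ C)(-7.22×10⁻⁶ C)(1/0.333 − 1/0.669) = 0.541 J.
v = √(2·0.541/0.0226) = 6.92 m/s.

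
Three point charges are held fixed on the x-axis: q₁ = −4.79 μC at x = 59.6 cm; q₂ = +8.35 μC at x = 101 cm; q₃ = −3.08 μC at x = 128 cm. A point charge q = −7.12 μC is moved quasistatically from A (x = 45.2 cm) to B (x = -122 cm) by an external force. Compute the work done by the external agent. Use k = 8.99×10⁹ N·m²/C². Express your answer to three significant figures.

-1.40 J

For quasistatic motion the external work equals the change in potential energy: W_ext = qΔV = q(V_B − V_A).
At A: distances to the source charges are 0.144 m, 0.558 m, 0.828 m; V_A = Σ kqᵢ/rᵢ = -1.98×10⁵ V.
At B: distances to the source charges are 1.82 m, 2.23 m, 2.50 m; V_B = Σ kqᵢ/rᵢ = -1130 V.
ΔV = V_B − V_A = 1.97×10⁵ V.
W_ext = qΔV = (-7.12×10⁻⁶ C)(1.97×10⁵ V) = -1.40 J.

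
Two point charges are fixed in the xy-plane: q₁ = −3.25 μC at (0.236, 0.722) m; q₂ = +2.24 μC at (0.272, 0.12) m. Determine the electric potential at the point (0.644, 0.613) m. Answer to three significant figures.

The total potential is the scalar sum of each charge's contribution, V = Σ kqᵢ/rᵢ.
Distances from the field point to each charge: r₁ = 0.422 m, r₂ = 0.618 m.
V = k[(-3.25×10⁻⁶)/(0.422) + (2.24×10⁻⁶)/(0.618)] = -3.66×10⁴ V.

-3.66×10⁴ V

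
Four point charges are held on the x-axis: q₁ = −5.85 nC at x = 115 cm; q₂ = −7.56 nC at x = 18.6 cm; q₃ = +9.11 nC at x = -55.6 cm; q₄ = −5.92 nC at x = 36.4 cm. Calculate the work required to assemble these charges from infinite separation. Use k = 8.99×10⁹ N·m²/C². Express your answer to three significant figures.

1.43×10⁻⁶ J

The work to assemble the configuration equals its total potential energy, U = Σ kqᵢqⱼ/rᵢⱼ over all pairs.
Pair separations: r₁₂ = 0.964 m, r₁₃ = 1.71 m, r₁₄ = 0.786 m, r₂₃ = 0.742 m, r₂₄ = 0.178 m, r₃₄ = 0.920 m.
Summing all 6 pair terms gives U = 1.43×10⁻⁶ J.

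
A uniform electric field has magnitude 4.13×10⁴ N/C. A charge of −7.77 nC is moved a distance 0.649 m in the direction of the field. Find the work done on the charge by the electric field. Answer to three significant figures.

The potential change for a displacement 0.649 m in the direction of the field is ΔV = −Ed = -2.68×10⁴ V.
W_field = −qΔV = -2.08×10⁻⁴ J.

-2.08×10⁻⁴ J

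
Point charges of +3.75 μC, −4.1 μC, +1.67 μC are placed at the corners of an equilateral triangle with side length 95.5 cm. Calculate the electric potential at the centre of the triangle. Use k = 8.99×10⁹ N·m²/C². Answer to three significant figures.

2.15×10⁴ V

The total potential is the scalar sum of each charge's contribution, V = Σ kqᵢ/rᵢ.
The distance from each vertex to the centroid is a/√3 = 0.551 m.
V = k[(3.75×10⁻⁶)/(0.551) + (-4.10×10⁻⁶)/(0.551) + (1.67×10⁻⁶)/(0.551)] = 2.15×10⁴ V.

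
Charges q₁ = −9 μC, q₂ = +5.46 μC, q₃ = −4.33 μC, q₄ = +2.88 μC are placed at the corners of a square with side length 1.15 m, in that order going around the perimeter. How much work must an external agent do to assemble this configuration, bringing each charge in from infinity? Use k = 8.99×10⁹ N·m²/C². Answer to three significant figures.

-0.567 J

The assembly work is the sum of pairwise potential energies, U = Σ_{i<j} kqᵢqⱼ/rᵢⱼ.
The four side pairs have separation 1.15 m and the two diagonal pairs 1.63 m.
Summing all 6 pair terms gives U = -0.567 J.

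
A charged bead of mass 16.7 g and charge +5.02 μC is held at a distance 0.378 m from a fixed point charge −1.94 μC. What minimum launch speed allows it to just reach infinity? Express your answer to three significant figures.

5.27 m/s

To just escape, total mechanical energy must reach zero at infinity: ½mv²_min + U = 0, so ½mv²_min = −U = |kQq|/r.
|U| = |kQq|/r = (8.99×10⁹ N·m²/C²)(1.94×10⁻⁶)(5.02×10⁻⁶)/(0.378) = 0.232 J.
v_min = √(2|U|/m) = √(2·0.232/0.0167) = 5.27 m/s.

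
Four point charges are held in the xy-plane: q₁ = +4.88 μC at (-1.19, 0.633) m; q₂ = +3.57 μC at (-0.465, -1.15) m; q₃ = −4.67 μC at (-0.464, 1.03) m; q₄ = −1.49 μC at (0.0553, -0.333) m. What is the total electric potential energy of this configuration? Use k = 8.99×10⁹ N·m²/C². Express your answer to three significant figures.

-0.283 J

The work to assemble the configuration equals its total potential energy, U = Σ kqᵢqⱼ/rᵢⱼ over all pairs.
Pair separations: r₁₂ = 1.92 m, r₁₃ = 0.827 m, r₁₄ = 1.58 m, r₂₃ = 2.18 m, r₂₄ = 0.969 m, r₃₄ = 1.46 m.
Summing all 6 pair terms gives U = -0.283 J.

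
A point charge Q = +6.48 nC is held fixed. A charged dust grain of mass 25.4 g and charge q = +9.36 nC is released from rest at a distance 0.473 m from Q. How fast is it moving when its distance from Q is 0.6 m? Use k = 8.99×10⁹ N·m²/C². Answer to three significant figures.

4.38×10⁻³ m/s

Only the electrostatic force acts, so mechanical energy is conserved: ½mv² = U₁ − U₂ = kQq(1/r₁ − 1/r₂).
U₁ − U₂ = (8.99×10⁹ N·m²/C²)(6.48×10⁻⁹ C)(9.36×10⁻⁹ C)(1/0.473 − 1/0.600) = 2.44×10⁻⁷ J.
v = √(2·2.44×10⁻⁷/0.0254) = 4.38×10⁻³ m/s.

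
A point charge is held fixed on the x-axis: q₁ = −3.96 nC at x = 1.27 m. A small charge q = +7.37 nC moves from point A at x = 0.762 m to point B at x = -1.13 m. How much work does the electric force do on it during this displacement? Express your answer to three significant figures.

-4.07×10⁻⁷ J

The work done by the electric force is W_field = −ΔU = −q(V_B − V_A) = q(V_A − V_B).
At A: distance to the source charge is 0.508 m; V_A = kq₁/r = -70.1 V.
At B: distance to the source charge is 2.40 m; V_B = kq₁/r = -14.8 V.
ΔV = V_B − V_A = 55.2 V.
W_field = −qΔV = −(7.37×10⁻⁹ C)(55.2 V) = -4.07×10⁻⁷ J.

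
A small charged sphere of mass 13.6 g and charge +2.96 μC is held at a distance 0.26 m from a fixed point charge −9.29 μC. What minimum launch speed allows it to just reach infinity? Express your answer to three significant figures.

To just escape, total mechanical energy must reach zero at infinity: ½mv²_min + U = 0, so ½mv²_min = −U = |kQq|/r.
|U| = |kQq|/r = (8.99×10⁹ N·m²/C²)(9.29×10⁻⁶)(2.96×10⁻⁶)/(0.260) = 0.951 J.
v_min = √(2|U|/m) = √(2·0.951/0.0136) = 11.8 m/s.

11.8 m/s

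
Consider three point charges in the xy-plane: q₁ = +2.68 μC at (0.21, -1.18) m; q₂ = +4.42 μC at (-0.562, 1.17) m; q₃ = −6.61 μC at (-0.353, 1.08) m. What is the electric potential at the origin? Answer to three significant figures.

Electric potential is a scalar, so the contributions from each charge add algebraically: V = Σ kqᵢ/rᵢ.
Distances from the field point to each charge: r₁ = 1.20 m, r₂ = 1.30 m, r₃ = 1.14 m.
V = k[(2.68×10⁻⁶)/(1.20) + (4.42×10⁻⁶)/(1.30) + (-6.61×10⁻⁶)/(1.14)] = -1580 V.

-1580 V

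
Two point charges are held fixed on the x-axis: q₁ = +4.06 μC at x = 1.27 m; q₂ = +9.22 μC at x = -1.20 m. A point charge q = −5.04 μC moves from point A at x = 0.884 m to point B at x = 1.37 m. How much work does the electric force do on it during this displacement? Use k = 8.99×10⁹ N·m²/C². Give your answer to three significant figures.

The work done by the electric force is W_field = −ΔU = −q(V_B − V_A) = q(V_A − V_B).
At A: distances to the source charges are 0.386 m, 2.08 m; V_A = Σ kqᵢ/rᵢ = 1.34×10⁵ V.
At B: distances to the source charges are 0.100 m, 2.57 m; V_B = Σ kqᵢ/rᵢ = 3.97×10⁵ V.
ΔV = V_B − V_A = 2.63×10⁵ V.
W_field = −qΔV = −(-5.04×10⁻⁶ C)(2.63×10⁵ V) = 1.33 J.

1.33 J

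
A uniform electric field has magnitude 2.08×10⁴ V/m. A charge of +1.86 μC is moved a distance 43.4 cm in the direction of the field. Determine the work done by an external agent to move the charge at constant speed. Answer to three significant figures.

-0.0168 J

The potential change for a displacement 43.4 cm in the direction of the field is ΔV = −Ed = -9030 V.
W_ext = qΔV = -0.0168 J.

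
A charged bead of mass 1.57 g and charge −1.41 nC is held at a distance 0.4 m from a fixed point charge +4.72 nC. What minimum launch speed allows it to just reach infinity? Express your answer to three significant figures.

To just escape, total mechanical energy must reach zero at infinity: ½mv²_min + U = 0, so ½mv²_min = −U = |kQq|/r.
|U| = |kQq|/r = (8.99×10⁹ N·m²/C²)(4.72×10⁻⁹)(1.41×10⁻⁹)/(0.400) = 1.50×10⁻⁷ J.
v_min = √(2|U|/m) = √(2·1.50×10⁻⁷/1.57×10⁻³) = 0.0138 m/s.

0.0138 m/s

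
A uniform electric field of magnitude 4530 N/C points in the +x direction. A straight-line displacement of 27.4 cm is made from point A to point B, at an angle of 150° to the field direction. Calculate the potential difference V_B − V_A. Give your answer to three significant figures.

1070 V

Only the component of displacement along E changes the potential: ΔV = −E·d·cosθ.
ΔV = −(4530 V/m)(0.274 m)cos150° = 1070 V.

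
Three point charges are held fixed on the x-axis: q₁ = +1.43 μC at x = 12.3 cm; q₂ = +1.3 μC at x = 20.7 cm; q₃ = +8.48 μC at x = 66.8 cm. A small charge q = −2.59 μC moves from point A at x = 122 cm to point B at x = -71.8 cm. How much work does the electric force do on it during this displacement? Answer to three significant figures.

-0.203 J

The work done by the electric force is W_field = −ΔU = −q(V_B − V_A) = q(V_A − V_B).
At A: distances to the source charges are 1.10 m, 1.01 m, 0.552 m; V_A = Σ kqᵢ/rᵢ = 1.61×10⁵ V.
At B: distances to the source charges are 0.841 m, 0.925 m, 1.39 m; V_B = Σ kqᵢ/rᵢ = 8.29×10⁴ V.
ΔV = V_B − V_A = -7.84×10⁴ V.
W_field = −qΔV = −(-2.59×10⁻⁶ C)(-7.84×10⁴ V) = -0.203 J.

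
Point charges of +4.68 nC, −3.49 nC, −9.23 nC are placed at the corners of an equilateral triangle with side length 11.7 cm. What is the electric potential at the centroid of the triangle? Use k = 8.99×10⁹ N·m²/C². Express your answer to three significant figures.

Electric potential is a scalar, so the contributions from each charge add algebraically: V = Σ kqᵢ/rᵢ.
The distance from each vertex to the centroid is a/√3 = 0.0675 m.
V = k[(4.68×10⁻⁹)/(0.0675) + (-3.49×10⁻⁹)/(0.0675) + (-9.23×10⁻⁹)/(0.0675)] = -1070 V.

-1070 V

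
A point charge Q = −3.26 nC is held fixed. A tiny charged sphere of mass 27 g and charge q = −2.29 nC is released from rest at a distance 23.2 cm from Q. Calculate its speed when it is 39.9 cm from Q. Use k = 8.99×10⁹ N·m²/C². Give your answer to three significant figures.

2.99×10⁻³ m/s

Only the electrostatic force acts, so mechanical energy is conserved: ½mv² = U₁ − U₂ = kQq(1/r₁ − 1/r₂).
U₁ − U₂ = (8.99×10⁹ N·m²/C²)(-3.26×10⁻⁹ C)(-2.29×10⁻⁹ C)(1/0.232 − 1/0.399) = 1.21×10⁻⁷ J.
v = √(2·1.21×10⁻⁷/0.0270) = 2.99×10⁻³ m/s.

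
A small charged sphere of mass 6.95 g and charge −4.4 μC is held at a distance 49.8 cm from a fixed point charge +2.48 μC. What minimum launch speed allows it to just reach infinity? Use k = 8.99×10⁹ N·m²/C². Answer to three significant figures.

7.53 m/s

To just escape, total mechanical energy must reach zero at infinity: ½mv²_min + U = 0, so ½mv²_min = −U = |kQq|/r.
|U| = |kQq|/r = (8.99×10⁹ N·m²/C²)(2.48×10⁻⁶)(4.40×10⁻⁶)/(0.498) = 0.197 J.
v_min = √(2|U|/m) = √(2·0.197/6.95×10⁻³) = 7.53 m/s.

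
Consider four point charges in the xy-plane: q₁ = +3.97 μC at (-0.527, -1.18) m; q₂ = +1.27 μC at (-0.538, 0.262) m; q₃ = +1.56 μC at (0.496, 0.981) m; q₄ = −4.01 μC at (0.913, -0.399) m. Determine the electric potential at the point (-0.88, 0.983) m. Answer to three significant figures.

2.49×10⁴ V

Electric potential is a scalar, so the contributions from each charge add algebraically: V = Σ kqᵢ/rᵢ.
Distances from the field point to each charge: r₁ = 2.19 m, r₂ = 0.798 m, r₃ = 1.38 m, r₄ = 2.26 m.
V = k[(3.97×10⁻⁶)/(2.19) + (1.27×10⁻⁶)/(0.798) + (1.56×10⁻⁶)/(1.38) + (-4.01×10⁻⁶)/(2.26)] = 2.49×10⁴ V.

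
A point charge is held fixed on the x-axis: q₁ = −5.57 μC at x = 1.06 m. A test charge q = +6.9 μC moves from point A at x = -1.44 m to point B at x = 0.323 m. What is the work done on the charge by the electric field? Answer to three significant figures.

0.331 J

The work done by the electric force is W_field = −ΔU = −q(V_B − V_A) = q(V_A − V_B).
At A: distance to the source charge is 2.50 m; V_A = kq₁/r = -2.00×10⁴ V.
At B: distance to the source charge is 0.737 m; V_B = kq₁/r = -6.79×10⁴ V.
ΔV = V_B − V_A = -4.79×10⁴ V.
W_field = −qΔV = −(6.90×10⁻⁶ C)(-4.79×10⁴ V) = 0.331 J.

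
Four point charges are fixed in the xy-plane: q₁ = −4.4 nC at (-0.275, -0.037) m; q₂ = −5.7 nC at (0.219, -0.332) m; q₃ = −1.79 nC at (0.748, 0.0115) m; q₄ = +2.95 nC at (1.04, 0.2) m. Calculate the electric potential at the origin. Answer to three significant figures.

The total potential is the scalar sum of each charge's contribution, V = Σ kqᵢ/rᵢ.
Distances from the field point to each charge: r₁ = 0.277 m, r₂ = 0.398 m, r₃ = 0.748 m, r₄ = 1.06 m.
V = k[(-4.40×10⁻⁹)/(0.277) + (-5.70×10⁻⁹)/(0.398) + (-1.79×10⁻⁹)/(0.748) + (2.95×10⁻⁹)/(1.06)] = -268 V.

-268 V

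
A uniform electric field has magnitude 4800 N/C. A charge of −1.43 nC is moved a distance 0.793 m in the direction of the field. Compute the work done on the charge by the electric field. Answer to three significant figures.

The potential change for a displacement 0.793 m in the direction of the field is ΔV = −Ed = -3810 V.
W_field = −qΔV = -5.44×10⁻⁶ J.

-5.44×10⁻⁶ J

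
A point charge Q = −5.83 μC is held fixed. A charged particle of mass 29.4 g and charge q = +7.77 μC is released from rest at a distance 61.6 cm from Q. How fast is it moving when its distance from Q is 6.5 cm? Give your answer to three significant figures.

Only the electrostatic force acts, so mechanical energy is conserved: ½mv² = U₁ − U₂ = kQq(1/r₁ − 1/r₂).
U₁ − U₂ = (8.99×10⁹ N·m²/C²)(-5.83×10⁻⁶ C)(7.77×10⁻⁶ C)(1/0.616 − 1/0.0650) = 5.60 J.
v = √(2·5.60/0.0294) = 19.5 m/s.

19.5 m/s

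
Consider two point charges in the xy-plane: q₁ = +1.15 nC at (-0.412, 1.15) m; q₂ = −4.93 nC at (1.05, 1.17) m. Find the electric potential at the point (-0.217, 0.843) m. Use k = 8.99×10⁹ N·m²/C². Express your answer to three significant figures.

-5.44 V

The total potential is the scalar sum of each charge's contribution, V = Σ kqᵢ/rᵢ.
Distances from the field point to each charge: r₁ = 0.364 m, r₂ = 1.31 m.
V = k[(1.15×10⁻⁹)/(0.364) + (-4.93×10⁻⁹)/(1.31)] = -5.44 V.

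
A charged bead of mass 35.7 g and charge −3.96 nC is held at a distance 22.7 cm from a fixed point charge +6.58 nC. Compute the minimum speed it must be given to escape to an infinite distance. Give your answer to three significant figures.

To just escape, total mechanical energy must reach zero at infinity: ½mv²_min + U = 0, so ½mv²_min = −U = |kQq|/r.
|U| = |kQq|/r = (8.99×10⁹ N·m²/C²)(6.58×10⁻⁹)(3.96×10⁻⁹)/(0.227) = 1.03×10⁻⁶ J.
v_min = √(2|U|/m) = √(2·1.03×10⁻⁶/0.0357) = 7.60×10⁻³ m/s.

7.60×10⁻³ m/s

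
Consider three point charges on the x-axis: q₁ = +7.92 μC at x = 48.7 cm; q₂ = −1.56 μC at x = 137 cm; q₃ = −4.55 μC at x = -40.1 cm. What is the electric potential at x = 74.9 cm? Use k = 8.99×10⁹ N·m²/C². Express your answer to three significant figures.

The total potential is the scalar sum of each charge's contribution, V = Σ kqᵢ/rᵢ.
Distances from the field point to each charge: r₁ = 0.262 m, r₂ = 0.621 m, r₃ = 1.15 m.
V = k[(7.92×10⁻⁶)/(0.262) + (-1.56×10⁻⁶)/(0.621) + (-4.55×10⁻⁶)/(1.15)] = 2.14×10⁵ V.

2.14×10⁵ V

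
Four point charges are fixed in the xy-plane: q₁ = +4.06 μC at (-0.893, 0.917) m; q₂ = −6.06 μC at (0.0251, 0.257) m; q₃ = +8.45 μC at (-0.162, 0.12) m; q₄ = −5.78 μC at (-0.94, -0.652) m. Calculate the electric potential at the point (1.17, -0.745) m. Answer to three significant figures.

1200 V

Electric potential is a scalar, so the contributions from each charge add algebraically: V = Σ kqᵢ/rᵢ.
Distances from the field point to each charge: r₁ = 2.65 m, r₂ = 1.52 m, r₃ = 1.59 m, r₄ = 2.11 m.
V = k[(4.06×10⁻⁶)/(2.65) + (-6.06×10⁻⁶)/(1.52) + (8.45×10⁻⁶)/(1.59) + (-5.78×10⁻⁶)/(2.11)] = 1200 V.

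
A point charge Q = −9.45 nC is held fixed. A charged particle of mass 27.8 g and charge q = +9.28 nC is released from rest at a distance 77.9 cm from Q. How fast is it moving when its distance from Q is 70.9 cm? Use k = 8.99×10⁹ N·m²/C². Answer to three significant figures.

Only the electrostatic force acts, so mechanical energy is conserved: ½mv² = U₁ − U₂ = kQq(1/r₁ − 1/r₂).
U₁ − U₂ = (8.99×10⁹ N·m²/C²)(-9.45×10⁻⁹ C)(9.28×10⁻⁹ C)(1/0.779 − 1/0.709) = 9.99×10⁻⁸ J.
v = √(2·9.99×10⁻⁸/0.0278) = 2.68×10⁻³ m/s.

2.68×10⁻³ m/s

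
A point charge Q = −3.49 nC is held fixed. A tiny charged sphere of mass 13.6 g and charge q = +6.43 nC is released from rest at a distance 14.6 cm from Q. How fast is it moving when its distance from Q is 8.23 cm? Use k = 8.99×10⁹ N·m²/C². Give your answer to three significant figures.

Only the electrostatic force acts, so mechanical energy is conserved: ½mv² = U₁ − U₂ = kQq(1/r₁ − 1/r₂).
U₁ − U₂ = (8.99×10⁹ N·m²/C²)(-3.49×10⁻⁹ C)(6.43×10⁻⁹ C)(1/0.146 − 1/0.0823) = 1.07×10⁻⁶ J.
v = √(2·1.07×10⁻⁶/0.0136) = 0.0125 m/s.

0.0125 m/s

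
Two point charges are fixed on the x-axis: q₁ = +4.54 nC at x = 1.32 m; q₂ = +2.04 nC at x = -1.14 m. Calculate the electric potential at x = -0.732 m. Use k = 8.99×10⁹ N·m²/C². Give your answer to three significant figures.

64.8 V

The total potential is the scalar sum of each charge's contribution, V = Σ kqᵢ/rᵢ.
Distances from the field point to each charge: r₁ = 2.05 m, r₂ = 0.408 m.
V = k[(4.54×10⁻⁹)/(2.05) + (2.04×10⁻⁹)/(0.408)] = 64.8 V.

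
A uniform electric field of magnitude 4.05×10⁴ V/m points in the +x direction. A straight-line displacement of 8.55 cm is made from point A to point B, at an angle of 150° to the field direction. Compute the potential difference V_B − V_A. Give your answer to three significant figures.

3000 V

Only the component of displacement along E changes the potential: ΔV = −E·d·cosθ.
ΔV = −(4.05×10⁴ V/m)(0.0855 m)cos150° = 3000 V.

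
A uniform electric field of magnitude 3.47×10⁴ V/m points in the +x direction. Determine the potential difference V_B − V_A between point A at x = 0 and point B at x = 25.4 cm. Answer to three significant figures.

-8810 V

In a uniform field, potential decreases in the direction of E: V_B − V_A = −E·Δx.
V_B − V_A = −(3.47×10⁴ V/m)(0.254 m) = -8810 V.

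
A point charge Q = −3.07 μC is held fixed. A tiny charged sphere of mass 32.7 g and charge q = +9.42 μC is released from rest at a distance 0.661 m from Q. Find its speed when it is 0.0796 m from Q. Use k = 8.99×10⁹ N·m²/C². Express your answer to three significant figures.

13.3 m/s

Only the electrostatic force acts, so mechanical energy is conserved: ½mv² = U₁ − U₂ = kQq(1/r₁ − 1/r₂).
U₁ − U₂ = (8.99×10⁹ N·m²/C²)(-3.07×10⁻⁶ C)(9.42×10⁻⁶ C)(1/0.661 − 1/0.0796) = 2.87 J.
v = √(2·2.87/0.0327) = 13.3 m/s.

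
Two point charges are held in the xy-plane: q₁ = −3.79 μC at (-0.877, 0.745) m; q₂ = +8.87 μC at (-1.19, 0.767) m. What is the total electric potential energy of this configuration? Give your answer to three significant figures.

The work to assemble the configuration equals its total potential energy, U = Σ kqᵢqⱼ/rᵢⱼ over all pairs.
Pair separations: r₁₂ = 0.314 m.
U = (-0.963) = -0.963 J.

-0.963 J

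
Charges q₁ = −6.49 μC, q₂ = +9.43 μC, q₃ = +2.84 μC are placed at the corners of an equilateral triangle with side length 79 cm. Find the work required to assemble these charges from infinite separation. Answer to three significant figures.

The work to assemble the configuration equals its total potential energy, U = Σ kqᵢqⱼ/rᵢⱼ over all pairs.
All three pair separations equal the side length, 0.790 m.
U = (-0.696) + (-0.210) + (0.305) = -0.601 J.

-0.601 J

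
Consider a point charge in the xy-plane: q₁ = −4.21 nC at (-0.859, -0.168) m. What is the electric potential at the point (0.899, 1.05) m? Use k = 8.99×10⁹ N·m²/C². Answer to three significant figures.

-17.7 V

The total potential is the scalar sum of each charge's contribution, V = Σ kqᵢ/rᵢ.
Distances from the field point to each charge: r₁ = 2.14 m.
V = k[(-4.21×10⁻⁹)/(2.14)] = -17.7 V.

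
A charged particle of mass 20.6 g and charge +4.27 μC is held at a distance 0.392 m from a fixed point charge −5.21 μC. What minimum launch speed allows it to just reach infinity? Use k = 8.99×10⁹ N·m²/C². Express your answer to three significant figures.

7.04 m/s

To just escape, total mechanical energy must reach zero at infinity: ½mv²_min + U = 0, so ½mv²_min = −U = |kQq|/r.
|U| = |kQq|/r = (8.99×10⁹ N·m²/C²)(5.21×10⁻⁶)(4.27×10⁻⁶)/(0.392) = 0.510 J.
v_min = √(2|U|/m) = √(2·0.510/0.0206) = 7.04 m/s.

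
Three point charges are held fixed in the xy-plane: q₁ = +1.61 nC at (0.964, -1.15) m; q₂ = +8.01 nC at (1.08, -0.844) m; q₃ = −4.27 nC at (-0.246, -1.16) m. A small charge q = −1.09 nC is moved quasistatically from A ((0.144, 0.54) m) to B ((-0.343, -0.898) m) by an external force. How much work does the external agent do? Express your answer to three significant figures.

For quasistatic motion the external work equals the change in potential energy: W_ext = qΔV = q(V_B − V_A).
At A: distances to the source charges are 1.88 m, 1.67 m, 1.74 m; V_A = Σ kqᵢ/rᵢ = 28.8 V.
At B: distances to the source charges are 1.33 m, 1.42 m, 0.279 m; V_B = Σ kqᵢ/rᵢ = -76.0 V.
ΔV = V_B − V_A = -105 V.
W_ext = qΔV = (-1.09×10⁻⁹ C)(-105 V) = 1.14×10⁻⁷ J.

1.14×10⁻⁷ J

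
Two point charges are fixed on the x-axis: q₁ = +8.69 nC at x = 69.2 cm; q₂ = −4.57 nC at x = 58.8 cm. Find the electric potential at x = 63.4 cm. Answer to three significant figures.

Electric potential is a scalar, so the contributions from each charge add algebraically: V = Σ kqᵢ/rᵢ.
Distances from the field point to each charge: r₁ = 0.0580 m, r₂ = 0.0460 m.
V = k[(8.69×10⁻⁹)/(0.0580) + (-4.57×10⁻⁹)/(0.0460)] = 454 V.

454 V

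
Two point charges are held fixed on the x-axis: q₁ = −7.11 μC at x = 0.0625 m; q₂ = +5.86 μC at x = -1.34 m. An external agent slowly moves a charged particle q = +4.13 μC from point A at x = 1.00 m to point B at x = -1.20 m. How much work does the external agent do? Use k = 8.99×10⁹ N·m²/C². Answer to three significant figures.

For quasistatic motion the external work equals the change in potential energy: W_ext = qΔV = q(V_B − V_A).
At A: distances to the source charges are 0.938 m, 2.34 m; V_A = Σ kqᵢ/rᵢ = -4.57×10⁴ V.
At B: distances to the source charges are 1.26 m, 0.140 m; V_B = Σ kqᵢ/rᵢ = 3.26×10⁵ V.
ΔV = V_B − V_A = 3.71×10⁵ V.
W_ext = qΔV = (4.13×10⁻⁶ C)(3.71×10⁵ V) = 1.53 J.

1.53 J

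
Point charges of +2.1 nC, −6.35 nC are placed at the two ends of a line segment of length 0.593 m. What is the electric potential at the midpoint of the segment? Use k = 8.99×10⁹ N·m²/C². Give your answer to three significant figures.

Electric potential is a scalar, so the contributions from each charge add algebraically: V = Σ kqᵢ/rᵢ.
Each charge is 0.296 m from the midpoint.
V = k[(2.10×10⁻⁹)/(0.296) + (-6.35×10⁻⁹)/(0.296)] = -129 V.

-129 V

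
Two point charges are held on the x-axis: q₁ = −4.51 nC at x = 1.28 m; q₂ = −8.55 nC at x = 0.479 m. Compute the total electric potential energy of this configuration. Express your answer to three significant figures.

The assembly work is the sum of pairwise potential energies, U = Σ_{i<j} kqᵢqⱼ/rᵢⱼ.
Pair separations: r₁₂ = 0.801 m.
U = (4.33×10⁻⁷) = 4.33×10⁻⁷ J.

4.33×10⁻⁷ J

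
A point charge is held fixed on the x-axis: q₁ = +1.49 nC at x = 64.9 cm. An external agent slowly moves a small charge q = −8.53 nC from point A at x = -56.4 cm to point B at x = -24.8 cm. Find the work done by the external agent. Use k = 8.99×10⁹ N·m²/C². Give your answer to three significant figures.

-3.32×10⁻⁸ J

For quasistatic motion the external work equals the change in potential energy: W_ext = qΔV = q(V_B − V_A).
At A: distance to the source charge is 1.21 m; V_A = kq₁/r = 11.0 V.
At B: distance to the source charge is 0.897 m; V_B = kq₁/r = 14.9 V.
ΔV = V_B − V_A = 3.89 V.
W_ext = qΔV = (-8.53×10⁻⁹ C)(3.89 V) = -3.32×10⁻⁸ J.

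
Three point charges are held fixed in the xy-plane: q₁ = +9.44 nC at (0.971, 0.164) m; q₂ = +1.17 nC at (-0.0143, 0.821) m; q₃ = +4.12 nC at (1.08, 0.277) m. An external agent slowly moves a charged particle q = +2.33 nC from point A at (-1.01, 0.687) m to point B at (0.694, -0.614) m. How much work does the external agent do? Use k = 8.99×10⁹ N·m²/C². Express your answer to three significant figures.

For quasistatic motion the external work equals the change in potential energy: W_ext = qΔV = q(V_B − V_A).
At A: distances to the source charges are 2.05 m, 1.00 m, 2.13 m; V_A = Σ kqᵢ/rᵢ = 69.3 V.
At B: distances to the source charges are 0.826 m, 1.60 m, 0.971 m; V_B = Σ kqᵢ/rᵢ = 147 V.
ΔV = V_B − V_A = 78.2 V.
W_ext = qΔV = (2.33×10⁻⁹ C)(78.2 V) = 1.82×10⁻⁷ J.

1.82×10⁻⁷ J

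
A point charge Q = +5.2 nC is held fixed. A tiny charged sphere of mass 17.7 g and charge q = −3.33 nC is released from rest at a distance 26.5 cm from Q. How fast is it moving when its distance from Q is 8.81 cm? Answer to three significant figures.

Only the electrostatic force acts, so mechanical energy is conserved: ½mv² = U₁ − U₂ = kQq(1/r₁ − 1/r₂).
U₁ − U₂ = (8.99×10⁹ N·m²/C²)(5.20×10⁻⁹ C)(-3.33×10⁻⁹ C)(1/0.265 − 1/0.0881) = 1.18×10⁻⁶ J.
v = √(2·1.18×10⁻⁶/0.0177) = 0.0115 m/s.

0.0115 m/s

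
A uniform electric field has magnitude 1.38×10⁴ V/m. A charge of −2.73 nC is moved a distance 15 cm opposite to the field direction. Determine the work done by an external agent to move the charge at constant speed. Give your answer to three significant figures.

The potential change for a displacement 15 cm opposite to the field direction is ΔV = +Ed = 2070 V.
W_ext = qΔV = -5.65×10⁻⁶ J.

-5.65×10⁻⁶ J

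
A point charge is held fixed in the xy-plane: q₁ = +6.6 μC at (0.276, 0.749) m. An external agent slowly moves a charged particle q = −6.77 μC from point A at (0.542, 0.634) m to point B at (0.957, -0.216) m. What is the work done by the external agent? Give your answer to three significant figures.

1.05 J

For quasistatic motion the external work equals the change in potential energy: W_ext = qΔV = q(V_B − V_A).
At A: distance to the source charge is 0.290 m; V_A = kq₁/r = 2.05×10⁵ V.
At B: distance to the source charge is 1.18 m; V_B = kq₁/r = 5.02×10⁴ V.
ΔV = V_B − V_A = -1.55×10⁵ V.
W_ext = qΔV = (-6.77×10⁻⁶ C)(-1.55×10⁵ V) = 1.05 J.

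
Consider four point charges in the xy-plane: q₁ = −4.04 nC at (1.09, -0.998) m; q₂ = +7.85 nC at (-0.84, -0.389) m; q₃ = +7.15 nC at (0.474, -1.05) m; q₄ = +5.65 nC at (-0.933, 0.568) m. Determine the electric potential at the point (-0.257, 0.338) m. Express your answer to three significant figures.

169 V

The total potential is the scalar sum of each charge's contribution, V = Σ kqᵢ/rᵢ.
Distances from the field point to each charge: r₁ = 1.90 m, r₂ = 0.932 m, r₃ = 1.57 m, r₄ = 0.714 m.
V = k[(-4.04×10⁻⁹)/(1.90) + (7.85×10⁻⁹)/(0.932) + (7.15×10⁻⁹)/(1.57) + (5.65×10⁻⁹)/(0.714)] = 169 V.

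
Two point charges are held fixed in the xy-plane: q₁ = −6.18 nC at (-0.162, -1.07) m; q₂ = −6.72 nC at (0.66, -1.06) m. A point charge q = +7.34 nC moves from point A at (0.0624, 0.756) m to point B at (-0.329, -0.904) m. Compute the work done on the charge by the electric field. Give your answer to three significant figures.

The work done by the electric force is W_field = −ΔU = −q(V_B − V_A) = q(V_A − V_B).
At A: distances to the source charges are 1.84 m, 1.91 m; V_A = Σ kqᵢ/rᵢ = -61.8 V.
At B: distances to the source charges are 0.235 m, 1.00 m; V_B = Σ kqᵢ/rᵢ = -296 V.
ΔV = V_B − V_A = -234 V.
W_field = −qΔV = −(7.34×10⁻⁹ C)(-234 V) = 1.72×10⁻⁶ J.

1.72×10⁻⁶ J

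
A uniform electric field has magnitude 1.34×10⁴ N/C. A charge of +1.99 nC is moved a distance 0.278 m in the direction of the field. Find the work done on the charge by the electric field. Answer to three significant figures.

7.41×10⁻⁶ J

The potential change for a displacement 0.278 m in the direction of the field is ΔV = −Ed = -3730 V.
W_field = −qΔV = 7.41×10⁻⁶ J.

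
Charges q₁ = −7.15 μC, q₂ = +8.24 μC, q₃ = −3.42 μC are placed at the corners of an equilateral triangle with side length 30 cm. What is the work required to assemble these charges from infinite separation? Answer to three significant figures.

-1.88 J

The work to assemble the configuration equals its total potential energy, U = Σ kqᵢqⱼ/rᵢⱼ over all pairs.
All three pair separations equal the side length, 0.300 m.
U = (-1.77) + (0.733) + (-0.844) = -1.88 J.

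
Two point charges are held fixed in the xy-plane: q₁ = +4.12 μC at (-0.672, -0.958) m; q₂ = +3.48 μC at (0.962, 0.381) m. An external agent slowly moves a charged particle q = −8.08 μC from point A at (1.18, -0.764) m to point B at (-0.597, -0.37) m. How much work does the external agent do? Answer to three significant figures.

For quasistatic motion the external work equals the change in potential energy: W_ext = qΔV = q(V_B − V_A).
At A: distances to the source charges are 1.86 m, 1.17 m; V_A = Σ kqᵢ/rᵢ = 4.67×10⁴ V.
At B: distances to the source charges are 0.593 m, 1.73 m; V_B = Σ kqᵢ/rᵢ = 8.06×10⁴ V.
ΔV = V_B − V_A = 3.38×10⁴ V.
W_ext = qΔV = (-8.08×10⁻⁶ C)(3.38×10⁴ V) = -0.273 J.

-0.273 J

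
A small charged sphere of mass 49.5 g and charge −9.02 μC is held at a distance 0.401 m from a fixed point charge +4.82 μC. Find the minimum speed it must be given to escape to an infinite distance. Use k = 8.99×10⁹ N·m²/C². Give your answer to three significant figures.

To just escape, total mechanical energy must reach zero at infinity: ½mv²_min + U = 0, so ½mv²_min = −U = |kQq|/r.
|U| = |kQq|/r = (8.99×10⁹ N·m²/C²)(4.82×10⁻⁶)(9.02×10⁻⁶)/(0.401) = 0.975 J.
v_min = √(2|U|/m) = √(2·0.975/0.0495) = 6.28 m/s.

6.28 m/s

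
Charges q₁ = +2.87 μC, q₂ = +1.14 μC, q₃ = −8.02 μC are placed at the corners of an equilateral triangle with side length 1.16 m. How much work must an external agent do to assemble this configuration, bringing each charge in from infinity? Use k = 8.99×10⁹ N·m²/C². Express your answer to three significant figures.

-0.224 J

The work to assemble the configuration equals its total potential energy, U = Σ kqᵢqⱼ/rᵢⱼ over all pairs.
All three pair separations equal the side length, 1.16 m.
U = (0.0254) + (-0.178) + (-0.0709) = -0.224 J.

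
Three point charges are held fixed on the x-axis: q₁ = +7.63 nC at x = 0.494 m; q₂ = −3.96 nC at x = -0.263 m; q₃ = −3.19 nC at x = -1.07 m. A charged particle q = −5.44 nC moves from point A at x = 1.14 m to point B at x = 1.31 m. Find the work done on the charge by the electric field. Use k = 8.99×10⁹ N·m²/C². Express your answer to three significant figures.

-1.00×10⁻⁷ J

The work done by the electric force is W_field = −ΔU = −q(V_B − V_A) = q(V_A − V_B).
At A: distances to the source charges are 0.646 m, 1.40 m, 2.21 m; V_A = Σ kqᵢ/rᵢ = 67.8 V.
At B: distances to the source charges are 0.816 m, 1.57 m, 2.38 m; V_B = Σ kqᵢ/rᵢ = 49.4 V.
ΔV = V_B − V_A = -18.5 V.
W_field = −qΔV = −(-5.44×10⁻⁹ C)(-18.5 V) = -1.00×10⁻⁷ J.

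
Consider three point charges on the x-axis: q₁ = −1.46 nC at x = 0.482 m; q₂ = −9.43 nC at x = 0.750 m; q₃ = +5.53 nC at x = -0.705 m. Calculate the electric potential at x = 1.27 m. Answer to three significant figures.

Electric potential is a scalar, so the contributions from each charge add algebraically: V = Σ kqᵢ/rᵢ.
Distances from the field point to each charge: r₁ = 0.788 m, r₂ = 0.520 m, r₃ = 1.98 m.
V = k[(-1.46×10⁻⁹)/(0.788) + (-9.43×10⁻⁹)/(0.520) + (5.53×10⁻⁹)/(1.98)] = -155 V.

-155 V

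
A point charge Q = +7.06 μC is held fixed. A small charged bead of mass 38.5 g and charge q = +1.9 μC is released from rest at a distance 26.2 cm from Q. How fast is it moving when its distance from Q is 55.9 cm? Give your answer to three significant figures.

Only the electrostatic force acts, so mechanical energy is conserved: ½mv² = U₁ − U₂ = kQq(1/r₁ − 1/r₂).
U₁ − U₂ = (8.99×10⁹ N·m²/C²)(7.06×10⁻⁶ C)(1.90×10⁻⁶ C)(1/0.262 − 1/0.559) = 0.245 J.
v = √(2·0.245/0.0385) = 3.56 m/s.

3.56 m/s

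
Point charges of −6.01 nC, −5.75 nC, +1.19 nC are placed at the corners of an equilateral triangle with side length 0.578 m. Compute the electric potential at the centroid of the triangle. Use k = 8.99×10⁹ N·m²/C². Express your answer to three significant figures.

The total potential is the scalar sum of each charge's contribution, V = Σ kqᵢ/rᵢ.
The distance from each vertex to the centroid is a/√3 = 0.334 m.
V = k[(-6.01×10⁻⁹)/(0.334) + (-5.75×10⁻⁹)/(0.334) + (1.19×10⁻⁹)/(0.334)] = -285 V.

-285 V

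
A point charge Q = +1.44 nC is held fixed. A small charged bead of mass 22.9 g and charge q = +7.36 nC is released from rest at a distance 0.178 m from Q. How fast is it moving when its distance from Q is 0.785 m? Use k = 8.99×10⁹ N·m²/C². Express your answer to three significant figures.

6.01×10⁻³ m/s

Only the electrostatic force acts, so mechanical energy is conserved: ½mv² = U₁ − U₂ = kQq(1/r₁ − 1/r₂).
U₁ − U₂ = (8.99×10⁹ N·m²/C²)(1.44×10⁻⁹ C)(7.36×10⁻⁹ C)(1/0.178 − 1/0.785) = 4.14×10⁻⁷ J.
v = √(2·4.14×10⁻⁷/0.0229) = 6.01×10⁻³ m/s.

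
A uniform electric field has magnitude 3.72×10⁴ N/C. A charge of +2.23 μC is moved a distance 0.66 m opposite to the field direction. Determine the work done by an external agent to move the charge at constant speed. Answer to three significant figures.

0.0548 J

The potential change for a displacement 0.66 m opposite to the field direction is ΔV = +Ed = 2.46×10⁴ V.
W_ext = qΔV = 0.0548 J.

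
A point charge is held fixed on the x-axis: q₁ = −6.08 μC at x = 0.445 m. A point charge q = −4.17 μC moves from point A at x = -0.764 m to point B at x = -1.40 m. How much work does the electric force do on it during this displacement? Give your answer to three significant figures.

0.0650 J

The work done by the electric force is W_field = −ΔU = −q(V_B − V_A) = q(V_A − V_B).
At A: distance to the source charge is 1.21 m; V_A = kq₁/r = -4.52×10⁴ V.
At B: distance to the source charge is 1.84 m; V_B = kq₁/r = -2.96×10⁴ V.
ΔV = V_B − V_A = 1.56×10⁴ V.
W_field = −qΔV = −(-4.17×10⁻⁶ C)(1.56×10⁴ V) = 0.0650 J.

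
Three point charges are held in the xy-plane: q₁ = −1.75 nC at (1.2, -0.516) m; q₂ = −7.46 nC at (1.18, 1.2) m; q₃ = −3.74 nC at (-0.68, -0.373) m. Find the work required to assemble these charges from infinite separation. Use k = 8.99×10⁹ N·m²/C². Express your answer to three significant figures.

The assembly work is the sum of pairwise potential energies, U = Σ_{i<j} kqᵢqⱼ/rᵢⱼ.
Pair separations: r₁₂ = 1.72 m, r₁₃ = 1.89 m, r₂₃ = 2.44 m.
U = (6.84×10⁻⁸) + (3.12×10⁻⁸) + (1.03×10⁻⁷) = 2.03×10⁻⁷ J.

2.03×10⁻⁷ J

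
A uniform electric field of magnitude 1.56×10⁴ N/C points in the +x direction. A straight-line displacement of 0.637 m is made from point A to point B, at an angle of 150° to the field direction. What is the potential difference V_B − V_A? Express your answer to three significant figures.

Only the component of displacement along E changes the potential: ΔV = −E·d·cosθ.
ΔV = −(1.56×10⁴ V/m)(0.637 m)cos150° = 8610 V.

8610 V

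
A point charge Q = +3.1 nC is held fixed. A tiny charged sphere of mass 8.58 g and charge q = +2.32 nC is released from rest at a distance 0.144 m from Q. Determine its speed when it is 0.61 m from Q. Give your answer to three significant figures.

8.94×10⁻³ m/s

Only the electrostatic force acts, so mechanical energy is conserved: ½mv² = U₁ − U₂ = kQq(1/r₁ − 1/r₂).
U₁ − U₂ = (8.99×10⁹ N·m²/C²)(3.10×10⁻⁹ C)(2.32×10⁻⁹ C)(1/0.144 − 1/0.610) = 3.43×10⁻⁷ J.
v = √(2·3.43×10⁻⁷/8.58×10⁻³) = 8.94×10⁻³ m/s.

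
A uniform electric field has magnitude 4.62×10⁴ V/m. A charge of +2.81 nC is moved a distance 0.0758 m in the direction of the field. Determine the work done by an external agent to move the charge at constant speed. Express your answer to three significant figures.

The potential change for a displacement 0.0758 m in the direction of the field is ΔV = −Ed = -3500 V.
W_ext = qΔV = -9.84×10⁻⁶ J.

-9.84×10⁻⁶ J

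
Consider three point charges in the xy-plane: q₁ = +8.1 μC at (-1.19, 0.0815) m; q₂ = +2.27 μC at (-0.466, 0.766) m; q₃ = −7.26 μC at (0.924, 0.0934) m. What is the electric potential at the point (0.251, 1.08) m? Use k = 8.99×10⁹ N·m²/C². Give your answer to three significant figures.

1.30×10⁴ V

The total potential is the scalar sum of each charge's contribution, V = Σ kqᵢ/rᵢ.
Distances from the field point to each charge: r₁ = 1.75 m, r₂ = 0.783 m, r₃ = 1.19 m.
V = k[(8.10×10⁻⁶)/(1.75) + (2.27×10⁻⁶)/(0.783) + (-7.26×10⁻⁶)/(1.19)] = 1.30×10⁴ V.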